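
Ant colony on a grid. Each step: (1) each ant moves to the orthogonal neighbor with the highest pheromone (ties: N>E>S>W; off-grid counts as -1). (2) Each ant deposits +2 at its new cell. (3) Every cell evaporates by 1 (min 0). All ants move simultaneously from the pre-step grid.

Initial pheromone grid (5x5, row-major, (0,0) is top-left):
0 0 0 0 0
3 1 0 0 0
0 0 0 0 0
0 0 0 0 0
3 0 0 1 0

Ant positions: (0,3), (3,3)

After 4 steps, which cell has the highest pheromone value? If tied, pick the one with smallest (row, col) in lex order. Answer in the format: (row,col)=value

Answer: (1,4)=1

Derivation:
Step 1: ant0:(0,3)->E->(0,4) | ant1:(3,3)->S->(4,3)
  grid max=2 at (1,0)
Step 2: ant0:(0,4)->S->(1,4) | ant1:(4,3)->N->(3,3)
  grid max=1 at (1,0)
Step 3: ant0:(1,4)->N->(0,4) | ant1:(3,3)->S->(4,3)
  grid max=2 at (4,3)
Step 4: ant0:(0,4)->S->(1,4) | ant1:(4,3)->N->(3,3)
  grid max=1 at (1,4)
Final grid:
  0 0 0 0 0
  0 0 0 0 1
  0 0 0 0 0
  0 0 0 1 0
  0 0 0 1 0
Max pheromone 1 at (1,4)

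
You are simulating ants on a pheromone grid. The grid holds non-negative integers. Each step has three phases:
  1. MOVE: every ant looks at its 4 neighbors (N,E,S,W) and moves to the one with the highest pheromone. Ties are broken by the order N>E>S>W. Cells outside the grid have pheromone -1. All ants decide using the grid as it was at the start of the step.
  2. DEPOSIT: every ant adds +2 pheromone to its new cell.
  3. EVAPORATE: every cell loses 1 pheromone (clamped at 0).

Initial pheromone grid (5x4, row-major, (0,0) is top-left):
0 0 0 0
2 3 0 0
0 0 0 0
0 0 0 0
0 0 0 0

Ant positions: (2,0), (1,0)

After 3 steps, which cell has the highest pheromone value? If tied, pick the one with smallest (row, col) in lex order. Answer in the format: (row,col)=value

Answer: (1,1)=6

Derivation:
Step 1: ant0:(2,0)->N->(1,0) | ant1:(1,0)->E->(1,1)
  grid max=4 at (1,1)
Step 2: ant0:(1,0)->E->(1,1) | ant1:(1,1)->W->(1,0)
  grid max=5 at (1,1)
Step 3: ant0:(1,1)->W->(1,0) | ant1:(1,0)->E->(1,1)
  grid max=6 at (1,1)
Final grid:
  0 0 0 0
  5 6 0 0
  0 0 0 0
  0 0 0 0
  0 0 0 0
Max pheromone 6 at (1,1)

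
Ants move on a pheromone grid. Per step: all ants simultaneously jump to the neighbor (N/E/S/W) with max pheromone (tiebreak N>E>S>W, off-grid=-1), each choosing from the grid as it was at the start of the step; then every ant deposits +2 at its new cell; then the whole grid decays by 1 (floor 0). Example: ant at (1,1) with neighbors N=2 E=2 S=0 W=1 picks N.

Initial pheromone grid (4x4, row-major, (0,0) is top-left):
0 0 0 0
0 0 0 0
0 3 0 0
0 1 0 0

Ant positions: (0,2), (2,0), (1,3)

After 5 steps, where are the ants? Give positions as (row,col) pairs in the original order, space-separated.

Step 1: ant0:(0,2)->E->(0,3) | ant1:(2,0)->E->(2,1) | ant2:(1,3)->N->(0,3)
  grid max=4 at (2,1)
Step 2: ant0:(0,3)->S->(1,3) | ant1:(2,1)->N->(1,1) | ant2:(0,3)->S->(1,3)
  grid max=3 at (1,3)
Step 3: ant0:(1,3)->N->(0,3) | ant1:(1,1)->S->(2,1) | ant2:(1,3)->N->(0,3)
  grid max=5 at (0,3)
Step 4: ant0:(0,3)->S->(1,3) | ant1:(2,1)->N->(1,1) | ant2:(0,3)->S->(1,3)
  grid max=5 at (1,3)
Step 5: ant0:(1,3)->N->(0,3) | ant1:(1,1)->S->(2,1) | ant2:(1,3)->N->(0,3)
  grid max=7 at (0,3)

(0,3) (2,1) (0,3)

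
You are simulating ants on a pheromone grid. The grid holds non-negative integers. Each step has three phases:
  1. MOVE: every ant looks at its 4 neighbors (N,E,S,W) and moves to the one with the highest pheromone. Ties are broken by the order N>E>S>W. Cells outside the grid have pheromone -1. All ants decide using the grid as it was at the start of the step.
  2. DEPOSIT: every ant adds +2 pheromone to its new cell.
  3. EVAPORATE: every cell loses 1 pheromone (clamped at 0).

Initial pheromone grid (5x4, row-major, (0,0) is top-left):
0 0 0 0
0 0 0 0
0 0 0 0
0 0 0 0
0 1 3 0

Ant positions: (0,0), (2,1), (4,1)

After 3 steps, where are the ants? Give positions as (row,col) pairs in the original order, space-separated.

Step 1: ant0:(0,0)->E->(0,1) | ant1:(2,1)->N->(1,1) | ant2:(4,1)->E->(4,2)
  grid max=4 at (4,2)
Step 2: ant0:(0,1)->S->(1,1) | ant1:(1,1)->N->(0,1) | ant2:(4,2)->N->(3,2)
  grid max=3 at (4,2)
Step 3: ant0:(1,1)->N->(0,1) | ant1:(0,1)->S->(1,1) | ant2:(3,2)->S->(4,2)
  grid max=4 at (4,2)

(0,1) (1,1) (4,2)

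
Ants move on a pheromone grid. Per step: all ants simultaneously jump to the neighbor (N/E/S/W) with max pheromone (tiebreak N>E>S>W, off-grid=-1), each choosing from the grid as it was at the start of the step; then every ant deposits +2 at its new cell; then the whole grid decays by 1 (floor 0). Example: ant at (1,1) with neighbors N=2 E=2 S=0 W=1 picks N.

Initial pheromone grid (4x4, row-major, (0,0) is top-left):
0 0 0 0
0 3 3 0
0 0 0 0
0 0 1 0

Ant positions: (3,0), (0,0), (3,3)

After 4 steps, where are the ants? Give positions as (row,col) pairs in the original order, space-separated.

Step 1: ant0:(3,0)->N->(2,0) | ant1:(0,0)->E->(0,1) | ant2:(3,3)->W->(3,2)
  grid max=2 at (1,1)
Step 2: ant0:(2,0)->N->(1,0) | ant1:(0,1)->S->(1,1) | ant2:(3,2)->N->(2,2)
  grid max=3 at (1,1)
Step 3: ant0:(1,0)->E->(1,1) | ant1:(1,1)->E->(1,2) | ant2:(2,2)->N->(1,2)
  grid max=4 at (1,1)
Step 4: ant0:(1,1)->E->(1,2) | ant1:(1,2)->W->(1,1) | ant2:(1,2)->W->(1,1)
  grid max=7 at (1,1)

(1,2) (1,1) (1,1)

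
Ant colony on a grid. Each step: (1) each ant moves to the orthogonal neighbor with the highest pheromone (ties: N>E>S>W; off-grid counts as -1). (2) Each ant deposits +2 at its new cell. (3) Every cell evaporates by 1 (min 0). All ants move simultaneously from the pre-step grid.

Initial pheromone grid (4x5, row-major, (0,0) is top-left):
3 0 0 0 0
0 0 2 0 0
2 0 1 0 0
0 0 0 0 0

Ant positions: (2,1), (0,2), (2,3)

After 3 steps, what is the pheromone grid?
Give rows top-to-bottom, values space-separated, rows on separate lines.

After step 1: ants at (2,0),(1,2),(2,2)
  2 0 0 0 0
  0 0 3 0 0
  3 0 2 0 0
  0 0 0 0 0
After step 2: ants at (1,0),(2,2),(1,2)
  1 0 0 0 0
  1 0 4 0 0
  2 0 3 0 0
  0 0 0 0 0
After step 3: ants at (2,0),(1,2),(2,2)
  0 0 0 0 0
  0 0 5 0 0
  3 0 4 0 0
  0 0 0 0 0

0 0 0 0 0
0 0 5 0 0
3 0 4 0 0
0 0 0 0 0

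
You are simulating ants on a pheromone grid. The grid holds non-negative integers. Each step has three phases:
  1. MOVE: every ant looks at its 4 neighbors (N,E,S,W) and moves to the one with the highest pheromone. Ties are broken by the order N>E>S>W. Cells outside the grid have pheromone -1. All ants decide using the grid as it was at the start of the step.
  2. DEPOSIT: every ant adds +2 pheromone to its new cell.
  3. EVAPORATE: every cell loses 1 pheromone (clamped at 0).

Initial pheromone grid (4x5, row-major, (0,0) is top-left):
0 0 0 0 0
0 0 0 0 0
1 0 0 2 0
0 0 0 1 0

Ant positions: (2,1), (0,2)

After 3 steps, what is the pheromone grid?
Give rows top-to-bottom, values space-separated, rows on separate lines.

After step 1: ants at (2,0),(0,3)
  0 0 0 1 0
  0 0 0 0 0
  2 0 0 1 0
  0 0 0 0 0
After step 2: ants at (1,0),(0,4)
  0 0 0 0 1
  1 0 0 0 0
  1 0 0 0 0
  0 0 0 0 0
After step 3: ants at (2,0),(1,4)
  0 0 0 0 0
  0 0 0 0 1
  2 0 0 0 0
  0 0 0 0 0

0 0 0 0 0
0 0 0 0 1
2 0 0 0 0
0 0 0 0 0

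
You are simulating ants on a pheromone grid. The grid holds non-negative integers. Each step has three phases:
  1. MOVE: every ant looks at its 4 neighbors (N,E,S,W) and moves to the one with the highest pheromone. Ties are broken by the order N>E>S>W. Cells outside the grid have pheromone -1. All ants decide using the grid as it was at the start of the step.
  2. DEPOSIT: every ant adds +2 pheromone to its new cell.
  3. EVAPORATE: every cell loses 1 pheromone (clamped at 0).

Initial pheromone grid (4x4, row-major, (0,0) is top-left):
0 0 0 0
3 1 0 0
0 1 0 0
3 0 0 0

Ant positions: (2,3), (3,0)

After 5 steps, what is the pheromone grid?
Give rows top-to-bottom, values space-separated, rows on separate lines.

After step 1: ants at (1,3),(2,0)
  0 0 0 0
  2 0 0 1
  1 0 0 0
  2 0 0 0
After step 2: ants at (0,3),(1,0)
  0 0 0 1
  3 0 0 0
  0 0 0 0
  1 0 0 0
After step 3: ants at (1,3),(0,0)
  1 0 0 0
  2 0 0 1
  0 0 0 0
  0 0 0 0
After step 4: ants at (0,3),(1,0)
  0 0 0 1
  3 0 0 0
  0 0 0 0
  0 0 0 0
After step 5: ants at (1,3),(0,0)
  1 0 0 0
  2 0 0 1
  0 0 0 0
  0 0 0 0

1 0 0 0
2 0 0 1
0 0 0 0
0 0 0 0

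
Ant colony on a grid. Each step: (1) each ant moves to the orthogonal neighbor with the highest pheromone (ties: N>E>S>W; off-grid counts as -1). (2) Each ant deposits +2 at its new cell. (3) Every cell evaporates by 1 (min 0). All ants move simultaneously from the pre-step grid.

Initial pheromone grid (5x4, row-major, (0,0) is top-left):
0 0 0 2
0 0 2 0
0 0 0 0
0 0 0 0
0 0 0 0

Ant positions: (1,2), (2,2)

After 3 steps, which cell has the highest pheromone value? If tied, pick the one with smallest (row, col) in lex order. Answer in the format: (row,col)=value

Step 1: ant0:(1,2)->N->(0,2) | ant1:(2,2)->N->(1,2)
  grid max=3 at (1,2)
Step 2: ant0:(0,2)->S->(1,2) | ant1:(1,2)->N->(0,2)
  grid max=4 at (1,2)
Step 3: ant0:(1,2)->N->(0,2) | ant1:(0,2)->S->(1,2)
  grid max=5 at (1,2)
Final grid:
  0 0 3 0
  0 0 5 0
  0 0 0 0
  0 0 0 0
  0 0 0 0
Max pheromone 5 at (1,2)

Answer: (1,2)=5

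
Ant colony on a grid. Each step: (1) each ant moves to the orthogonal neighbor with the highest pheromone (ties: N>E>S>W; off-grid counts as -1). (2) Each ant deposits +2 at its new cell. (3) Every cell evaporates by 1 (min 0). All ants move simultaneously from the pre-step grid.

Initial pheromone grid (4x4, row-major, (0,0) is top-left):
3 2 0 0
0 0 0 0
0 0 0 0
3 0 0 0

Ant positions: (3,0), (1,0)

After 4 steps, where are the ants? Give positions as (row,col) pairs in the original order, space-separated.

Step 1: ant0:(3,0)->N->(2,0) | ant1:(1,0)->N->(0,0)
  grid max=4 at (0,0)
Step 2: ant0:(2,0)->S->(3,0) | ant1:(0,0)->E->(0,1)
  grid max=3 at (0,0)
Step 3: ant0:(3,0)->N->(2,0) | ant1:(0,1)->W->(0,0)
  grid max=4 at (0,0)
Step 4: ant0:(2,0)->S->(3,0) | ant1:(0,0)->E->(0,1)
  grid max=3 at (0,0)

(3,0) (0,1)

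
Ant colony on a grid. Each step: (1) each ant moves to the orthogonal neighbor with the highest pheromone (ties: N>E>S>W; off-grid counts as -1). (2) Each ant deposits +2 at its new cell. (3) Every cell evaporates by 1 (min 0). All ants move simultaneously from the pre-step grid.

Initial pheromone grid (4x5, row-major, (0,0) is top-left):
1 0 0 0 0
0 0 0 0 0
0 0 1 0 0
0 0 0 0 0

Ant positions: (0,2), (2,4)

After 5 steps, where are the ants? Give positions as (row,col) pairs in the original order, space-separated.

Step 1: ant0:(0,2)->E->(0,3) | ant1:(2,4)->N->(1,4)
  grid max=1 at (0,3)
Step 2: ant0:(0,3)->E->(0,4) | ant1:(1,4)->N->(0,4)
  grid max=3 at (0,4)
Step 3: ant0:(0,4)->S->(1,4) | ant1:(0,4)->S->(1,4)
  grid max=3 at (1,4)
Step 4: ant0:(1,4)->N->(0,4) | ant1:(1,4)->N->(0,4)
  grid max=5 at (0,4)
Step 5: ant0:(0,4)->S->(1,4) | ant1:(0,4)->S->(1,4)
  grid max=5 at (1,4)

(1,4) (1,4)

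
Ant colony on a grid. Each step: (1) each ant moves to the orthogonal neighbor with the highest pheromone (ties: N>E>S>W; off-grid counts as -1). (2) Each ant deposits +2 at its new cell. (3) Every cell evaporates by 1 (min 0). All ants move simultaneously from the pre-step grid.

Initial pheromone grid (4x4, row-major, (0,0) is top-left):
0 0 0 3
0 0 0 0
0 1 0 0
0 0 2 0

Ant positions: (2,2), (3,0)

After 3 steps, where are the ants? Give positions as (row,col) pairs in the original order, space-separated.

Step 1: ant0:(2,2)->S->(3,2) | ant1:(3,0)->N->(2,0)
  grid max=3 at (3,2)
Step 2: ant0:(3,2)->N->(2,2) | ant1:(2,0)->N->(1,0)
  grid max=2 at (3,2)
Step 3: ant0:(2,2)->S->(3,2) | ant1:(1,0)->N->(0,0)
  grid max=3 at (3,2)

(3,2) (0,0)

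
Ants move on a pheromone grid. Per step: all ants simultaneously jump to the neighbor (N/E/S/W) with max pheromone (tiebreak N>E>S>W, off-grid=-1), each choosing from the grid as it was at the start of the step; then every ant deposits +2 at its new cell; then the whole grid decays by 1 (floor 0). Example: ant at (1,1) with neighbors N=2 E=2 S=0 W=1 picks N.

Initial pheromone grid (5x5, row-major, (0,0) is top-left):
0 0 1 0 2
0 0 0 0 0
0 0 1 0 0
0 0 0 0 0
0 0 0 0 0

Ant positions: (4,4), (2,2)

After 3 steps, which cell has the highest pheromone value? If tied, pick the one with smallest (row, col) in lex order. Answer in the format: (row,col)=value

Step 1: ant0:(4,4)->N->(3,4) | ant1:(2,2)->N->(1,2)
  grid max=1 at (0,4)
Step 2: ant0:(3,4)->N->(2,4) | ant1:(1,2)->N->(0,2)
  grid max=1 at (0,2)
Step 3: ant0:(2,4)->N->(1,4) | ant1:(0,2)->E->(0,3)
  grid max=1 at (0,3)
Final grid:
  0 0 0 1 0
  0 0 0 0 1
  0 0 0 0 0
  0 0 0 0 0
  0 0 0 0 0
Max pheromone 1 at (0,3)

Answer: (0,3)=1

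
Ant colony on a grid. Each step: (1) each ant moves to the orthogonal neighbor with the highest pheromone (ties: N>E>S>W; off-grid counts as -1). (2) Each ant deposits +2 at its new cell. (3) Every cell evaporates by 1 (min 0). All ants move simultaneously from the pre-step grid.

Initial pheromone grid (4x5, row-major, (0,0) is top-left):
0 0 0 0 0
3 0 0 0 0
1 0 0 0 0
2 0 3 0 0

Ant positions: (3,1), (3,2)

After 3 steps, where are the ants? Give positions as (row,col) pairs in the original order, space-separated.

Step 1: ant0:(3,1)->E->(3,2) | ant1:(3,2)->N->(2,2)
  grid max=4 at (3,2)
Step 2: ant0:(3,2)->N->(2,2) | ant1:(2,2)->S->(3,2)
  grid max=5 at (3,2)
Step 3: ant0:(2,2)->S->(3,2) | ant1:(3,2)->N->(2,2)
  grid max=6 at (3,2)

(3,2) (2,2)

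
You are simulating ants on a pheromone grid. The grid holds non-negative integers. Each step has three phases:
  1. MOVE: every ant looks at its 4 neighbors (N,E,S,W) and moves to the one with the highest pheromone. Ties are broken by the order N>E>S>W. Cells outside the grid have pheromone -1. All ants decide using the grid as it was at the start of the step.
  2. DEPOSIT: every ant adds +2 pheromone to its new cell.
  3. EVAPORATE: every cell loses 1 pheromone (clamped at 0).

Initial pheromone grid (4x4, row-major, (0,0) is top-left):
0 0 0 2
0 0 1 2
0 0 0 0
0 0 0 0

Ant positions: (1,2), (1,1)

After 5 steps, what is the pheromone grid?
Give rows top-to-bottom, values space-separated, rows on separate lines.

After step 1: ants at (1,3),(1,2)
  0 0 0 1
  0 0 2 3
  0 0 0 0
  0 0 0 0
After step 2: ants at (1,2),(1,3)
  0 0 0 0
  0 0 3 4
  0 0 0 0
  0 0 0 0
After step 3: ants at (1,3),(1,2)
  0 0 0 0
  0 0 4 5
  0 0 0 0
  0 0 0 0
After step 4: ants at (1,2),(1,3)
  0 0 0 0
  0 0 5 6
  0 0 0 0
  0 0 0 0
After step 5: ants at (1,3),(1,2)
  0 0 0 0
  0 0 6 7
  0 0 0 0
  0 0 0 0

0 0 0 0
0 0 6 7
0 0 0 0
0 0 0 0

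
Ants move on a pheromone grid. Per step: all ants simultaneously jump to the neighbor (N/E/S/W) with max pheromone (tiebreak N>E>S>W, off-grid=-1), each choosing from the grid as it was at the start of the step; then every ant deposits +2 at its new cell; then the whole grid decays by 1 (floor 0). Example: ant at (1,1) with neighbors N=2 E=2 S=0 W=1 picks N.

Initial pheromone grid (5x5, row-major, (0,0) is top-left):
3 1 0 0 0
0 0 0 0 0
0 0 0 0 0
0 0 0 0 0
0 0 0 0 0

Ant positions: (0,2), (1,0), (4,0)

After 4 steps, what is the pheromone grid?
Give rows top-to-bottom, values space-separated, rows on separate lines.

After step 1: ants at (0,1),(0,0),(3,0)
  4 2 0 0 0
  0 0 0 0 0
  0 0 0 0 0
  1 0 0 0 0
  0 0 0 0 0
After step 2: ants at (0,0),(0,1),(2,0)
  5 3 0 0 0
  0 0 0 0 0
  1 0 0 0 0
  0 0 0 0 0
  0 0 0 0 0
After step 3: ants at (0,1),(0,0),(1,0)
  6 4 0 0 0
  1 0 0 0 0
  0 0 0 0 0
  0 0 0 0 0
  0 0 0 0 0
After step 4: ants at (0,0),(0,1),(0,0)
  9 5 0 0 0
  0 0 0 0 0
  0 0 0 0 0
  0 0 0 0 0
  0 0 0 0 0

9 5 0 0 0
0 0 0 0 0
0 0 0 0 0
0 0 0 0 0
0 0 0 0 0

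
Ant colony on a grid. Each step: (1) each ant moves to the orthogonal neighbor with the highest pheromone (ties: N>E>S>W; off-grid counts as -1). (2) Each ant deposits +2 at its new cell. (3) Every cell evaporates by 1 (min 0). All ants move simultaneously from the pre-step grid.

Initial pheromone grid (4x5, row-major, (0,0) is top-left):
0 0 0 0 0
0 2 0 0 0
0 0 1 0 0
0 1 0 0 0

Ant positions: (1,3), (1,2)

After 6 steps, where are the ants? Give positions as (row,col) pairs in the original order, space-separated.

Step 1: ant0:(1,3)->N->(0,3) | ant1:(1,2)->W->(1,1)
  grid max=3 at (1,1)
Step 2: ant0:(0,3)->E->(0,4) | ant1:(1,1)->N->(0,1)
  grid max=2 at (1,1)
Step 3: ant0:(0,4)->S->(1,4) | ant1:(0,1)->S->(1,1)
  grid max=3 at (1,1)
Step 4: ant0:(1,4)->N->(0,4) | ant1:(1,1)->N->(0,1)
  grid max=2 at (1,1)
Step 5: ant0:(0,4)->S->(1,4) | ant1:(0,1)->S->(1,1)
  grid max=3 at (1,1)
Step 6: ant0:(1,4)->N->(0,4) | ant1:(1,1)->N->(0,1)
  grid max=2 at (1,1)

(0,4) (0,1)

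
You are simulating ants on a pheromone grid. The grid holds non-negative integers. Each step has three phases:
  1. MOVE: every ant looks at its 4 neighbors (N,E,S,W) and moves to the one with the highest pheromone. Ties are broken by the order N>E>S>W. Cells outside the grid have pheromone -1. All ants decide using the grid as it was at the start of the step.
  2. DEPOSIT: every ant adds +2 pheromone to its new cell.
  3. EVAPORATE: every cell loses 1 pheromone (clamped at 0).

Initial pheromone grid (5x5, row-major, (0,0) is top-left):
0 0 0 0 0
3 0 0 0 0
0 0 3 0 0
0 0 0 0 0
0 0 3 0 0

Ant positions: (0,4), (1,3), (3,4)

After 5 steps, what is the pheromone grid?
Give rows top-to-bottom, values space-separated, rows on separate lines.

After step 1: ants at (1,4),(0,3),(2,4)
  0 0 0 1 0
  2 0 0 0 1
  0 0 2 0 1
  0 0 0 0 0
  0 0 2 0 0
After step 2: ants at (2,4),(0,4),(1,4)
  0 0 0 0 1
  1 0 0 0 2
  0 0 1 0 2
  0 0 0 0 0
  0 0 1 0 0
After step 3: ants at (1,4),(1,4),(2,4)
  0 0 0 0 0
  0 0 0 0 5
  0 0 0 0 3
  0 0 0 0 0
  0 0 0 0 0
After step 4: ants at (2,4),(2,4),(1,4)
  0 0 0 0 0
  0 0 0 0 6
  0 0 0 0 6
  0 0 0 0 0
  0 0 0 0 0
After step 5: ants at (1,4),(1,4),(2,4)
  0 0 0 0 0
  0 0 0 0 9
  0 0 0 0 7
  0 0 0 0 0
  0 0 0 0 0

0 0 0 0 0
0 0 0 0 9
0 0 0 0 7
0 0 0 0 0
0 0 0 0 0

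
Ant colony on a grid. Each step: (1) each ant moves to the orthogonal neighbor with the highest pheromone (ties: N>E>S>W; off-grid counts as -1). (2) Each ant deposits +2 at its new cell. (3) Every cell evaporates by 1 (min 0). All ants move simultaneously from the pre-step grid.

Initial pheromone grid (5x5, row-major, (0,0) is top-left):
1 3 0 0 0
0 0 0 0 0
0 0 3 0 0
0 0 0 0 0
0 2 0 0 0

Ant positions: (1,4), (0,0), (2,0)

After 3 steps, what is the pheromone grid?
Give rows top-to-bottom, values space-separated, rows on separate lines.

After step 1: ants at (0,4),(0,1),(1,0)
  0 4 0 0 1
  1 0 0 0 0
  0 0 2 0 0
  0 0 0 0 0
  0 1 0 0 0
After step 2: ants at (1,4),(0,2),(0,0)
  1 3 1 0 0
  0 0 0 0 1
  0 0 1 0 0
  0 0 0 0 0
  0 0 0 0 0
After step 3: ants at (0,4),(0,1),(0,1)
  0 6 0 0 1
  0 0 0 0 0
  0 0 0 0 0
  0 0 0 0 0
  0 0 0 0 0

0 6 0 0 1
0 0 0 0 0
0 0 0 0 0
0 0 0 0 0
0 0 0 0 0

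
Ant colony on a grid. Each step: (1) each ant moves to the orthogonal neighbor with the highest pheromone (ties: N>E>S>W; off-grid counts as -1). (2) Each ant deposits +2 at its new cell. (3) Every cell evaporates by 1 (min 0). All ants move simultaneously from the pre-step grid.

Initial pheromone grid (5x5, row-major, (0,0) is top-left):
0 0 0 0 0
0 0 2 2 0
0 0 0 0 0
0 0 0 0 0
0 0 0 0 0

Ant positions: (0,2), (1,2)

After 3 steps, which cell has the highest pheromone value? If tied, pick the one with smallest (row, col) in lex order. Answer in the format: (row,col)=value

Step 1: ant0:(0,2)->S->(1,2) | ant1:(1,2)->E->(1,3)
  grid max=3 at (1,2)
Step 2: ant0:(1,2)->E->(1,3) | ant1:(1,3)->W->(1,2)
  grid max=4 at (1,2)
Step 3: ant0:(1,3)->W->(1,2) | ant1:(1,2)->E->(1,3)
  grid max=5 at (1,2)
Final grid:
  0 0 0 0 0
  0 0 5 5 0
  0 0 0 0 0
  0 0 0 0 0
  0 0 0 0 0
Max pheromone 5 at (1,2)

Answer: (1,2)=5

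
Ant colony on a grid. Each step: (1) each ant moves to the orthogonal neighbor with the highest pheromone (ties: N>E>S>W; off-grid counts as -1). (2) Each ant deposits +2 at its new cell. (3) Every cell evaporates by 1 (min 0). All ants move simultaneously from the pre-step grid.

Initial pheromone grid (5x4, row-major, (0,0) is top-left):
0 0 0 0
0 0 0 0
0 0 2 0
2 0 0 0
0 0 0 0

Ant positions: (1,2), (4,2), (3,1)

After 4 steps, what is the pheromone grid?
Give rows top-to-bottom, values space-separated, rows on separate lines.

After step 1: ants at (2,2),(3,2),(3,0)
  0 0 0 0
  0 0 0 0
  0 0 3 0
  3 0 1 0
  0 0 0 0
After step 2: ants at (3,2),(2,2),(2,0)
  0 0 0 0
  0 0 0 0
  1 0 4 0
  2 0 2 0
  0 0 0 0
After step 3: ants at (2,2),(3,2),(3,0)
  0 0 0 0
  0 0 0 0
  0 0 5 0
  3 0 3 0
  0 0 0 0
After step 4: ants at (3,2),(2,2),(2,0)
  0 0 0 0
  0 0 0 0
  1 0 6 0
  2 0 4 0
  0 0 0 0

0 0 0 0
0 0 0 0
1 0 6 0
2 0 4 0
0 0 0 0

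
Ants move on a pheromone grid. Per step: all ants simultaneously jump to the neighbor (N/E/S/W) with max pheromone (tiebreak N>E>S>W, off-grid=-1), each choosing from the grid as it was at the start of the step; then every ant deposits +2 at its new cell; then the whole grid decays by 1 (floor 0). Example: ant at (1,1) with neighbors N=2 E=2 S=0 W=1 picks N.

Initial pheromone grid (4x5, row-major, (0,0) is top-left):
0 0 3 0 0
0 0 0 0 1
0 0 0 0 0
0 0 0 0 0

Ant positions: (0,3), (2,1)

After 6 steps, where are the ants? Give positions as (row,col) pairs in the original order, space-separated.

Step 1: ant0:(0,3)->W->(0,2) | ant1:(2,1)->N->(1,1)
  grid max=4 at (0,2)
Step 2: ant0:(0,2)->E->(0,3) | ant1:(1,1)->N->(0,1)
  grid max=3 at (0,2)
Step 3: ant0:(0,3)->W->(0,2) | ant1:(0,1)->E->(0,2)
  grid max=6 at (0,2)
Step 4: ant0:(0,2)->E->(0,3) | ant1:(0,2)->E->(0,3)
  grid max=5 at (0,2)
Step 5: ant0:(0,3)->W->(0,2) | ant1:(0,3)->W->(0,2)
  grid max=8 at (0,2)
Step 6: ant0:(0,2)->E->(0,3) | ant1:(0,2)->E->(0,3)
  grid max=7 at (0,2)

(0,3) (0,3)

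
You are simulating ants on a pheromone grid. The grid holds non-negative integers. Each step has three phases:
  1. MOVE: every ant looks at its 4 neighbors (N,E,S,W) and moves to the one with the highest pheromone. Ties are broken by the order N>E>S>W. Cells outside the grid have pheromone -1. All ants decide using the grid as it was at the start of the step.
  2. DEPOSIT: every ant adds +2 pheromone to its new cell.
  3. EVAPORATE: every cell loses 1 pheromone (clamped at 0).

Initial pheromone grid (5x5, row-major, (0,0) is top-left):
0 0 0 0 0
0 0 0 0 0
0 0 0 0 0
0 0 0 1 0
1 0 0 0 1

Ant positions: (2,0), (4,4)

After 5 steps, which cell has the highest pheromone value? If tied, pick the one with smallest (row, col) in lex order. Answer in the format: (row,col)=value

Answer: (0,3)=1

Derivation:
Step 1: ant0:(2,0)->N->(1,0) | ant1:(4,4)->N->(3,4)
  grid max=1 at (1,0)
Step 2: ant0:(1,0)->N->(0,0) | ant1:(3,4)->N->(2,4)
  grid max=1 at (0,0)
Step 3: ant0:(0,0)->E->(0,1) | ant1:(2,4)->N->(1,4)
  grid max=1 at (0,1)
Step 4: ant0:(0,1)->E->(0,2) | ant1:(1,4)->N->(0,4)
  grid max=1 at (0,2)
Step 5: ant0:(0,2)->E->(0,3) | ant1:(0,4)->S->(1,4)
  grid max=1 at (0,3)
Final grid:
  0 0 0 1 0
  0 0 0 0 1
  0 0 0 0 0
  0 0 0 0 0
  0 0 0 0 0
Max pheromone 1 at (0,3)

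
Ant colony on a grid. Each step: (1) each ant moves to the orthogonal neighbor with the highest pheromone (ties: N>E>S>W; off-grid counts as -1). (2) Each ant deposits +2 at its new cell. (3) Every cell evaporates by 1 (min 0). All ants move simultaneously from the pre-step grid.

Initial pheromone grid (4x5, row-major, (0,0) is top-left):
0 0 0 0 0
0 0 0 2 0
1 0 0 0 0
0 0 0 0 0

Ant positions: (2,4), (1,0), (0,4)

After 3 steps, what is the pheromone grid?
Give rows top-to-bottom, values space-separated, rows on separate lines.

After step 1: ants at (1,4),(2,0),(1,4)
  0 0 0 0 0
  0 0 0 1 3
  2 0 0 0 0
  0 0 0 0 0
After step 2: ants at (1,3),(1,0),(1,3)
  0 0 0 0 0
  1 0 0 4 2
  1 0 0 0 0
  0 0 0 0 0
After step 3: ants at (1,4),(2,0),(1,4)
  0 0 0 0 0
  0 0 0 3 5
  2 0 0 0 0
  0 0 0 0 0

0 0 0 0 0
0 0 0 3 5
2 0 0 0 0
0 0 0 0 0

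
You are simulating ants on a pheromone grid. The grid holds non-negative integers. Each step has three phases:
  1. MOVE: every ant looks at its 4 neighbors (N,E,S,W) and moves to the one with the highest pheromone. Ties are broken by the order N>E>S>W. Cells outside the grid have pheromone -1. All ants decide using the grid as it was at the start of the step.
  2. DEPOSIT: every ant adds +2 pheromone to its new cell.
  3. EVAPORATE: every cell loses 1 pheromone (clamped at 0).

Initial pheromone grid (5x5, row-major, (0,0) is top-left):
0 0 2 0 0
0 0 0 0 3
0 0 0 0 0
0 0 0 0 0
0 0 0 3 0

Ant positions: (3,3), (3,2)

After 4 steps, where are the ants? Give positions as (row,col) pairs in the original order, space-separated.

Step 1: ant0:(3,3)->S->(4,3) | ant1:(3,2)->N->(2,2)
  grid max=4 at (4,3)
Step 2: ant0:(4,3)->N->(3,3) | ant1:(2,2)->N->(1,2)
  grid max=3 at (4,3)
Step 3: ant0:(3,3)->S->(4,3) | ant1:(1,2)->N->(0,2)
  grid max=4 at (4,3)
Step 4: ant0:(4,3)->N->(3,3) | ant1:(0,2)->E->(0,3)
  grid max=3 at (4,3)

(3,3) (0,3)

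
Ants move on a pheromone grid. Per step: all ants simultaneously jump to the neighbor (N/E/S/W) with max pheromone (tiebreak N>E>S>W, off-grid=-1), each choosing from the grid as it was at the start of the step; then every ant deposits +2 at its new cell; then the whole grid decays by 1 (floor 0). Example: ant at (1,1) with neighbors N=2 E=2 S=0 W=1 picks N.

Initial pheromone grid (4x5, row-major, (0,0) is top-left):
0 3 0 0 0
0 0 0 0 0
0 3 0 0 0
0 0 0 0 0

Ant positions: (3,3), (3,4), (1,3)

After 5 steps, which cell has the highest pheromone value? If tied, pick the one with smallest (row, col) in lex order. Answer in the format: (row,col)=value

Step 1: ant0:(3,3)->N->(2,3) | ant1:(3,4)->N->(2,4) | ant2:(1,3)->N->(0,3)
  grid max=2 at (0,1)
Step 2: ant0:(2,3)->E->(2,4) | ant1:(2,4)->W->(2,3) | ant2:(0,3)->E->(0,4)
  grid max=2 at (2,3)
Step 3: ant0:(2,4)->W->(2,3) | ant1:(2,3)->E->(2,4) | ant2:(0,4)->S->(1,4)
  grid max=3 at (2,3)
Step 4: ant0:(2,3)->E->(2,4) | ant1:(2,4)->W->(2,3) | ant2:(1,4)->S->(2,4)
  grid max=6 at (2,4)
Step 5: ant0:(2,4)->W->(2,3) | ant1:(2,3)->E->(2,4) | ant2:(2,4)->W->(2,3)
  grid max=7 at (2,3)
Final grid:
  0 0 0 0 0
  0 0 0 0 0
  0 0 0 7 7
  0 0 0 0 0
Max pheromone 7 at (2,3)

Answer: (2,3)=7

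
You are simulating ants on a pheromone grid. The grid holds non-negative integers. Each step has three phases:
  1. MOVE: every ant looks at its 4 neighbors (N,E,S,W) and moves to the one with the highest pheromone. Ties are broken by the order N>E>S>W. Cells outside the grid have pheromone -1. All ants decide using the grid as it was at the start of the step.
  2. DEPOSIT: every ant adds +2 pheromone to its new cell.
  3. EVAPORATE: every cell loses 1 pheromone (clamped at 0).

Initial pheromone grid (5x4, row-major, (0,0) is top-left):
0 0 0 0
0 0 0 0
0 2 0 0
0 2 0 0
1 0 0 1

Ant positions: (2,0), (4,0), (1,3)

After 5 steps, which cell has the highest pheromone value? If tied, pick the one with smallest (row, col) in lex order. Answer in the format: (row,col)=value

Step 1: ant0:(2,0)->E->(2,1) | ant1:(4,0)->N->(3,0) | ant2:(1,3)->N->(0,3)
  grid max=3 at (2,1)
Step 2: ant0:(2,1)->S->(3,1) | ant1:(3,0)->E->(3,1) | ant2:(0,3)->S->(1,3)
  grid max=4 at (3,1)
Step 3: ant0:(3,1)->N->(2,1) | ant1:(3,1)->N->(2,1) | ant2:(1,3)->N->(0,3)
  grid max=5 at (2,1)
Step 4: ant0:(2,1)->S->(3,1) | ant1:(2,1)->S->(3,1) | ant2:(0,3)->S->(1,3)
  grid max=6 at (3,1)
Step 5: ant0:(3,1)->N->(2,1) | ant1:(3,1)->N->(2,1) | ant2:(1,3)->N->(0,3)
  grid max=7 at (2,1)
Final grid:
  0 0 0 1
  0 0 0 0
  0 7 0 0
  0 5 0 0
  0 0 0 0
Max pheromone 7 at (2,1)

Answer: (2,1)=7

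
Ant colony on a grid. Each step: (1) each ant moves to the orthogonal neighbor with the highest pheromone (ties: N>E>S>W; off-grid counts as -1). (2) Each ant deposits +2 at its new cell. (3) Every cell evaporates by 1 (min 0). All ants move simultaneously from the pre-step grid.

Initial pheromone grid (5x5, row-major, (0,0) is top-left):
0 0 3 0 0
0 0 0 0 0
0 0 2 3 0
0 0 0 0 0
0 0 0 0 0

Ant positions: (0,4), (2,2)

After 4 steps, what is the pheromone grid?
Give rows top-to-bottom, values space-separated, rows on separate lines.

After step 1: ants at (1,4),(2,3)
  0 0 2 0 0
  0 0 0 0 1
  0 0 1 4 0
  0 0 0 0 0
  0 0 0 0 0
After step 2: ants at (0,4),(2,2)
  0 0 1 0 1
  0 0 0 0 0
  0 0 2 3 0
  0 0 0 0 0
  0 0 0 0 0
After step 3: ants at (1,4),(2,3)
  0 0 0 0 0
  0 0 0 0 1
  0 0 1 4 0
  0 0 0 0 0
  0 0 0 0 0
After step 4: ants at (0,4),(2,2)
  0 0 0 0 1
  0 0 0 0 0
  0 0 2 3 0
  0 0 0 0 0
  0 0 0 0 0

0 0 0 0 1
0 0 0 0 0
0 0 2 3 0
0 0 0 0 0
0 0 0 0 0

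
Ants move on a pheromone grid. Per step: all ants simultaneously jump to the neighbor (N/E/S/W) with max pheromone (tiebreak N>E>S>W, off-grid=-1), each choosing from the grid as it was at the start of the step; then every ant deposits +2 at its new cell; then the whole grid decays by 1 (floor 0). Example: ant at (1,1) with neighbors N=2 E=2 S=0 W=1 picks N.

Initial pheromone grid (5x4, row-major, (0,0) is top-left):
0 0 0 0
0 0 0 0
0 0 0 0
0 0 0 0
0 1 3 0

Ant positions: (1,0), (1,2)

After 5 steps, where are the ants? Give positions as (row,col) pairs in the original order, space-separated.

Step 1: ant0:(1,0)->N->(0,0) | ant1:(1,2)->N->(0,2)
  grid max=2 at (4,2)
Step 2: ant0:(0,0)->E->(0,1) | ant1:(0,2)->E->(0,3)
  grid max=1 at (0,1)
Step 3: ant0:(0,1)->E->(0,2) | ant1:(0,3)->S->(1,3)
  grid max=1 at (0,2)
Step 4: ant0:(0,2)->E->(0,3) | ant1:(1,3)->N->(0,3)
  grid max=3 at (0,3)
Step 5: ant0:(0,3)->S->(1,3) | ant1:(0,3)->S->(1,3)
  grid max=3 at (1,3)

(1,3) (1,3)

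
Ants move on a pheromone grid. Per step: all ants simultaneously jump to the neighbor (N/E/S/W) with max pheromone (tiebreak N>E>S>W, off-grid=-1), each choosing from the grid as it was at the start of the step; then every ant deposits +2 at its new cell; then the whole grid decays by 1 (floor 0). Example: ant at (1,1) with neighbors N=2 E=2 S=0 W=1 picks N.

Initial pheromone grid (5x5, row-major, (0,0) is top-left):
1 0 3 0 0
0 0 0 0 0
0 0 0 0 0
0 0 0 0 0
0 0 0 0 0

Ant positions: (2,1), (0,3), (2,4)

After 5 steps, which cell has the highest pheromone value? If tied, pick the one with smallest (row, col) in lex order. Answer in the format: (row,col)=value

Step 1: ant0:(2,1)->N->(1,1) | ant1:(0,3)->W->(0,2) | ant2:(2,4)->N->(1,4)
  grid max=4 at (0,2)
Step 2: ant0:(1,1)->N->(0,1) | ant1:(0,2)->E->(0,3) | ant2:(1,4)->N->(0,4)
  grid max=3 at (0,2)
Step 3: ant0:(0,1)->E->(0,2) | ant1:(0,3)->W->(0,2) | ant2:(0,4)->W->(0,3)
  grid max=6 at (0,2)
Step 4: ant0:(0,2)->E->(0,3) | ant1:(0,2)->E->(0,3) | ant2:(0,3)->W->(0,2)
  grid max=7 at (0,2)
Step 5: ant0:(0,3)->W->(0,2) | ant1:(0,3)->W->(0,2) | ant2:(0,2)->E->(0,3)
  grid max=10 at (0,2)
Final grid:
  0 0 10 6 0
  0 0 0 0 0
  0 0 0 0 0
  0 0 0 0 0
  0 0 0 0 0
Max pheromone 10 at (0,2)

Answer: (0,2)=10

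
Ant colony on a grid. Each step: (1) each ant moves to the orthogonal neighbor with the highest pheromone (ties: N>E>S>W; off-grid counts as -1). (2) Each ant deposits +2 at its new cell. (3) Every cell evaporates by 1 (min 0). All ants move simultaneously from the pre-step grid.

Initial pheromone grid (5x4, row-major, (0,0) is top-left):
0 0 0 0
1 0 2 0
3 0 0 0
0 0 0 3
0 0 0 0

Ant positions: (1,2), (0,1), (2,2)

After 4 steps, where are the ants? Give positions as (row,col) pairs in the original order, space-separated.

Step 1: ant0:(1,2)->N->(0,2) | ant1:(0,1)->E->(0,2) | ant2:(2,2)->N->(1,2)
  grid max=3 at (0,2)
Step 2: ant0:(0,2)->S->(1,2) | ant1:(0,2)->S->(1,2) | ant2:(1,2)->N->(0,2)
  grid max=6 at (1,2)
Step 3: ant0:(1,2)->N->(0,2) | ant1:(1,2)->N->(0,2) | ant2:(0,2)->S->(1,2)
  grid max=7 at (0,2)
Step 4: ant0:(0,2)->S->(1,2) | ant1:(0,2)->S->(1,2) | ant2:(1,2)->N->(0,2)
  grid max=10 at (1,2)

(1,2) (1,2) (0,2)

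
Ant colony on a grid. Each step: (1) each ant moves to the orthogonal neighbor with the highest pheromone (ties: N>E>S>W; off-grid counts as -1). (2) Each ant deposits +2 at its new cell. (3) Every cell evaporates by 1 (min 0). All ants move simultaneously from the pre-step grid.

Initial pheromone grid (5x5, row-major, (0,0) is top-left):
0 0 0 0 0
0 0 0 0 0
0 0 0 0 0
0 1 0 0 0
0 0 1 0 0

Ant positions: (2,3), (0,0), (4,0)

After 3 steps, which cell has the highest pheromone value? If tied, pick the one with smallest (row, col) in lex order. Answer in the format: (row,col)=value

Answer: (0,2)=2

Derivation:
Step 1: ant0:(2,3)->N->(1,3) | ant1:(0,0)->E->(0,1) | ant2:(4,0)->N->(3,0)
  grid max=1 at (0,1)
Step 2: ant0:(1,3)->N->(0,3) | ant1:(0,1)->E->(0,2) | ant2:(3,0)->N->(2,0)
  grid max=1 at (0,2)
Step 3: ant0:(0,3)->W->(0,2) | ant1:(0,2)->E->(0,3) | ant2:(2,0)->N->(1,0)
  grid max=2 at (0,2)
Final grid:
  0 0 2 2 0
  1 0 0 0 0
  0 0 0 0 0
  0 0 0 0 0
  0 0 0 0 0
Max pheromone 2 at (0,2)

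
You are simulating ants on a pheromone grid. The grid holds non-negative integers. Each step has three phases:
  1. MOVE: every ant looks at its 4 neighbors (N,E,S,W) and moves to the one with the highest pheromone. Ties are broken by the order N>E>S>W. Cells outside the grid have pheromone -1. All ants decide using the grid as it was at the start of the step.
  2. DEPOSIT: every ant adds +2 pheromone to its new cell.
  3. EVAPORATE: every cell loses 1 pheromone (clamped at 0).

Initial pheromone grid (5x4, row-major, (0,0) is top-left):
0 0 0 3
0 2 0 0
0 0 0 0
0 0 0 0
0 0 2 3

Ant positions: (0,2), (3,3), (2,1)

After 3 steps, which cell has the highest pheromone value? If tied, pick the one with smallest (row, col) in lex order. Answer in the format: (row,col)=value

Step 1: ant0:(0,2)->E->(0,3) | ant1:(3,3)->S->(4,3) | ant2:(2,1)->N->(1,1)
  grid max=4 at (0,3)
Step 2: ant0:(0,3)->S->(1,3) | ant1:(4,3)->W->(4,2) | ant2:(1,1)->N->(0,1)
  grid max=3 at (0,3)
Step 3: ant0:(1,3)->N->(0,3) | ant1:(4,2)->E->(4,3) | ant2:(0,1)->S->(1,1)
  grid max=4 at (0,3)
Final grid:
  0 0 0 4
  0 3 0 0
  0 0 0 0
  0 0 0 0
  0 0 1 4
Max pheromone 4 at (0,3)

Answer: (0,3)=4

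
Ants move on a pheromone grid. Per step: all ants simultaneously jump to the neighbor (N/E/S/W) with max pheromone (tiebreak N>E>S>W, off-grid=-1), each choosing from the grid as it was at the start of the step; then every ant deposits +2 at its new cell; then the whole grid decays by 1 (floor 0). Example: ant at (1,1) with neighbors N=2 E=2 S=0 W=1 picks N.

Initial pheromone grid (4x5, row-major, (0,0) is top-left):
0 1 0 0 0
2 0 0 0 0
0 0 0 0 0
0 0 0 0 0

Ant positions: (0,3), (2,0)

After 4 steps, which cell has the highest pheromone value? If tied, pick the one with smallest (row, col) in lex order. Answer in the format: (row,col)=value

Answer: (1,0)=2

Derivation:
Step 1: ant0:(0,3)->E->(0,4) | ant1:(2,0)->N->(1,0)
  grid max=3 at (1,0)
Step 2: ant0:(0,4)->S->(1,4) | ant1:(1,0)->N->(0,0)
  grid max=2 at (1,0)
Step 3: ant0:(1,4)->N->(0,4) | ant1:(0,0)->S->(1,0)
  grid max=3 at (1,0)
Step 4: ant0:(0,4)->S->(1,4) | ant1:(1,0)->N->(0,0)
  grid max=2 at (1,0)
Final grid:
  1 0 0 0 0
  2 0 0 0 1
  0 0 0 0 0
  0 0 0 0 0
Max pheromone 2 at (1,0)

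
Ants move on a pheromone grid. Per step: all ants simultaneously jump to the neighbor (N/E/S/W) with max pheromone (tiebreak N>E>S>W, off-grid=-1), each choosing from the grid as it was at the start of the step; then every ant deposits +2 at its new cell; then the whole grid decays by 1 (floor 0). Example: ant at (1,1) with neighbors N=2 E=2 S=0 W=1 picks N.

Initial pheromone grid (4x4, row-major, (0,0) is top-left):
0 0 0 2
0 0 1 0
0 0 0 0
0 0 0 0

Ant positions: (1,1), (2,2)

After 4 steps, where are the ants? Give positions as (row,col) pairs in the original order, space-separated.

Step 1: ant0:(1,1)->E->(1,2) | ant1:(2,2)->N->(1,2)
  grid max=4 at (1,2)
Step 2: ant0:(1,2)->N->(0,2) | ant1:(1,2)->N->(0,2)
  grid max=3 at (0,2)
Step 3: ant0:(0,2)->S->(1,2) | ant1:(0,2)->S->(1,2)
  grid max=6 at (1,2)
Step 4: ant0:(1,2)->N->(0,2) | ant1:(1,2)->N->(0,2)
  grid max=5 at (0,2)

(0,2) (0,2)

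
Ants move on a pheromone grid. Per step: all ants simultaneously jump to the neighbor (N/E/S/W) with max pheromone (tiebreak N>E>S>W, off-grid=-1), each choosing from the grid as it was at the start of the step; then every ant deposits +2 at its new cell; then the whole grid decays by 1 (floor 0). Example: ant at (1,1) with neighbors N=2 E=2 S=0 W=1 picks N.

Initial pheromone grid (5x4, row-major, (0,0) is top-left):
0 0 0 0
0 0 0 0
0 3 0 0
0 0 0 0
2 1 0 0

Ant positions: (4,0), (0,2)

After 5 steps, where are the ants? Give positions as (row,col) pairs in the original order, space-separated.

Step 1: ant0:(4,0)->E->(4,1) | ant1:(0,2)->E->(0,3)
  grid max=2 at (2,1)
Step 2: ant0:(4,1)->W->(4,0) | ant1:(0,3)->S->(1,3)
  grid max=2 at (4,0)
Step 3: ant0:(4,0)->E->(4,1) | ant1:(1,3)->N->(0,3)
  grid max=2 at (4,1)
Step 4: ant0:(4,1)->W->(4,0) | ant1:(0,3)->S->(1,3)
  grid max=2 at (4,0)
Step 5: ant0:(4,0)->E->(4,1) | ant1:(1,3)->N->(0,3)
  grid max=2 at (4,1)

(4,1) (0,3)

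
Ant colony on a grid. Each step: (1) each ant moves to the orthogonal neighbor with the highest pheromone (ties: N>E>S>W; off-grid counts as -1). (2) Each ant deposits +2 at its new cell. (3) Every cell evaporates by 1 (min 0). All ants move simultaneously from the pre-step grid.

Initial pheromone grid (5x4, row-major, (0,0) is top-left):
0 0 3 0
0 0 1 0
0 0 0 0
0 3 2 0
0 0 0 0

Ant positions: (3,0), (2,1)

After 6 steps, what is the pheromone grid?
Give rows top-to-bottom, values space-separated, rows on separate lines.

After step 1: ants at (3,1),(3,1)
  0 0 2 0
  0 0 0 0
  0 0 0 0
  0 6 1 0
  0 0 0 0
After step 2: ants at (3,2),(3,2)
  0 0 1 0
  0 0 0 0
  0 0 0 0
  0 5 4 0
  0 0 0 0
After step 3: ants at (3,1),(3,1)
  0 0 0 0
  0 0 0 0
  0 0 0 0
  0 8 3 0
  0 0 0 0
After step 4: ants at (3,2),(3,2)
  0 0 0 0
  0 0 0 0
  0 0 0 0
  0 7 6 0
  0 0 0 0
After step 5: ants at (3,1),(3,1)
  0 0 0 0
  0 0 0 0
  0 0 0 0
  0 10 5 0
  0 0 0 0
After step 6: ants at (3,2),(3,2)
  0 0 0 0
  0 0 0 0
  0 0 0 0
  0 9 8 0
  0 0 0 0

0 0 0 0
0 0 0 0
0 0 0 0
0 9 8 0
0 0 0 0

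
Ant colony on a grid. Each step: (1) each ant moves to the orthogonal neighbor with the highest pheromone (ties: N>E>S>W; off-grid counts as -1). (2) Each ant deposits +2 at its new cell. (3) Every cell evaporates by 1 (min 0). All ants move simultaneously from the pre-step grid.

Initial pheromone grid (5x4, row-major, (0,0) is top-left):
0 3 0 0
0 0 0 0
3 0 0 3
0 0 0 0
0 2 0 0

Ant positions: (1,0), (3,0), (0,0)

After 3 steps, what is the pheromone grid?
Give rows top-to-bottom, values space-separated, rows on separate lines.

After step 1: ants at (2,0),(2,0),(0,1)
  0 4 0 0
  0 0 0 0
  6 0 0 2
  0 0 0 0
  0 1 0 0
After step 2: ants at (1,0),(1,0),(0,2)
  0 3 1 0
  3 0 0 0
  5 0 0 1
  0 0 0 0
  0 0 0 0
After step 3: ants at (2,0),(2,0),(0,1)
  0 4 0 0
  2 0 0 0
  8 0 0 0
  0 0 0 0
  0 0 0 0

0 4 0 0
2 0 0 0
8 0 0 0
0 0 0 0
0 0 0 0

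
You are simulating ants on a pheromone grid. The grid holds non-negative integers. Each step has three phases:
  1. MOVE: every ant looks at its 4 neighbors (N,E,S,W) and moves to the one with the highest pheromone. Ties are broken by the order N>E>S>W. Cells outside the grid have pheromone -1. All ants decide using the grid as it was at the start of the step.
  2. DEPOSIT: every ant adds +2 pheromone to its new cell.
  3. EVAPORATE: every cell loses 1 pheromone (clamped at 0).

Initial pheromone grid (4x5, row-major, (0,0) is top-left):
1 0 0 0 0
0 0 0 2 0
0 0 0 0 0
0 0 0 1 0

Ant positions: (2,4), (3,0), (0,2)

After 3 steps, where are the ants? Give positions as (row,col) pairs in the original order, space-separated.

Step 1: ant0:(2,4)->N->(1,4) | ant1:(3,0)->N->(2,0) | ant2:(0,2)->E->(0,3)
  grid max=1 at (0,3)
Step 2: ant0:(1,4)->W->(1,3) | ant1:(2,0)->N->(1,0) | ant2:(0,3)->S->(1,3)
  grid max=4 at (1,3)
Step 3: ant0:(1,3)->N->(0,3) | ant1:(1,0)->N->(0,0) | ant2:(1,3)->N->(0,3)
  grid max=3 at (0,3)

(0,3) (0,0) (0,3)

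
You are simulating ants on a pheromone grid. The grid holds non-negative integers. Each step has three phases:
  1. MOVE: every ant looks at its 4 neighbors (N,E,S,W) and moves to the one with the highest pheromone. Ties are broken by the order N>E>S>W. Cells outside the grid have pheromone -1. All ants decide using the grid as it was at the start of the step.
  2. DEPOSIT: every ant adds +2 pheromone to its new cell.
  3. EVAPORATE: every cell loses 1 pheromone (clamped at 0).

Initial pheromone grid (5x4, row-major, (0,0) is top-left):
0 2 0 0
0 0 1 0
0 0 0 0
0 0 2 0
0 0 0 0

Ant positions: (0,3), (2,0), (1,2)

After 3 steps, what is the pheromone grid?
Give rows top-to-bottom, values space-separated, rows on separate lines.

After step 1: ants at (1,3),(1,0),(0,2)
  0 1 1 0
  1 0 0 1
  0 0 0 0
  0 0 1 0
  0 0 0 0
After step 2: ants at (0,3),(0,0),(0,1)
  1 2 0 1
  0 0 0 0
  0 0 0 0
  0 0 0 0
  0 0 0 0
After step 3: ants at (1,3),(0,1),(0,0)
  2 3 0 0
  0 0 0 1
  0 0 0 0
  0 0 0 0
  0 0 0 0

2 3 0 0
0 0 0 1
0 0 0 0
0 0 0 0
0 0 0 0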